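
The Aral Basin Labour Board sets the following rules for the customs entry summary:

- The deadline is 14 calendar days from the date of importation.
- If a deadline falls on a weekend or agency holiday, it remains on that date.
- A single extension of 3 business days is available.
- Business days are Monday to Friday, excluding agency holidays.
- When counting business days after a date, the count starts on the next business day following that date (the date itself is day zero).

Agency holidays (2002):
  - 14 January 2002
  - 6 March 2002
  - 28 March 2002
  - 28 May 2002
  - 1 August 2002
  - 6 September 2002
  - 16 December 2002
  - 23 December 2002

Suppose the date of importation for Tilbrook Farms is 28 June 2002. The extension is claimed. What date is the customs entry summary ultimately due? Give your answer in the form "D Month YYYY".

Trigger date 28 June 2002 + 14 calendar days = 12 July 2002.
No adjustment is made for weekends or holidays, so 12 July 2002 stands.
Applying the 3-business-day extension: 3 business days after 12 July 2002 is 17 July 2002.
No adjustment is made for weekends or holidays, so 17 July 2002 stands.
Deadline: 17 July 2002.

17 July 2002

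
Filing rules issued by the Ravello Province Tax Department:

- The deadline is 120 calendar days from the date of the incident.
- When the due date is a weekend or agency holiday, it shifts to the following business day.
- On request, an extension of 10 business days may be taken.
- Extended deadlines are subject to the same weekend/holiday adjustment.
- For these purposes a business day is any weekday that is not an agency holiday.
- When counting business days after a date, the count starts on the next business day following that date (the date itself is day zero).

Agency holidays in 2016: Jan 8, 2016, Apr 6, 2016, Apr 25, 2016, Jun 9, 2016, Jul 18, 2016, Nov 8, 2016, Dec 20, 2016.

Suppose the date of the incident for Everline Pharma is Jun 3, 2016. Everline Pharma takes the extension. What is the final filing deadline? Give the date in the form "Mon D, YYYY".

Oct 17, 2016

From Jun 3, 2016, 120 calendar days later is Oct 1, 2016.
Because Oct 1, 2016 is a Saturday, the deadline becomes Oct 3, 2016 (Monday).
Counting 10 further business days from Oct 3, 2016 reaches Oct 17, 2016.
Oct 17, 2016 falls on a Monday, which is a business day, so no adjustment is needed.
The final due date is Oct 17, 2016.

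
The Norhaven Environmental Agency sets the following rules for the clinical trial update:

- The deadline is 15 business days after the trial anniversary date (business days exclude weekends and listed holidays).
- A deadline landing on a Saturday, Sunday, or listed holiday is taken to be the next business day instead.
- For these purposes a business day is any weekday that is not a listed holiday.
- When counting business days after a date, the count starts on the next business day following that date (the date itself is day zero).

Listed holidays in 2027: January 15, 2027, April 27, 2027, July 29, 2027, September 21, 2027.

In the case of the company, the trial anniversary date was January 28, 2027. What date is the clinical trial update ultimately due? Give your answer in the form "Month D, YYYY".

15 business days after January 28, 2027, excluding weekends and holidays, is February 18, 2027.
February 18, 2027 (Thursday) is already a business day.
So the filing is due February 18, 2027.

February 18, 2027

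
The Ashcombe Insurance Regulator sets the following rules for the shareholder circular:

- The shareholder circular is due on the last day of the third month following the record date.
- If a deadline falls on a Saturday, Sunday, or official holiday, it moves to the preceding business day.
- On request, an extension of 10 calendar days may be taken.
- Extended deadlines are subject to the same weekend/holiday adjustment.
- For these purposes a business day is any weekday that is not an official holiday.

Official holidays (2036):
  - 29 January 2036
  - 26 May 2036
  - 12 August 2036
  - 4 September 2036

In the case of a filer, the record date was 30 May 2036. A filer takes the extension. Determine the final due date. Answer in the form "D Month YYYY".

8 September 2036

3 months after 30 May 2036 falls in August 2036; the last day of that month is 31 August 2036.
31 August 2036 falls on a Sunday. Rolling to the preceding business day gives 29 August 2036, a Friday.
The 10-calendar-day extension moves the deadline from 29 August 2036 to 8 September 2036.
8 September 2036 falls on a Monday, which is a business day, so no adjustment is needed.
So the filing is due 8 September 2036.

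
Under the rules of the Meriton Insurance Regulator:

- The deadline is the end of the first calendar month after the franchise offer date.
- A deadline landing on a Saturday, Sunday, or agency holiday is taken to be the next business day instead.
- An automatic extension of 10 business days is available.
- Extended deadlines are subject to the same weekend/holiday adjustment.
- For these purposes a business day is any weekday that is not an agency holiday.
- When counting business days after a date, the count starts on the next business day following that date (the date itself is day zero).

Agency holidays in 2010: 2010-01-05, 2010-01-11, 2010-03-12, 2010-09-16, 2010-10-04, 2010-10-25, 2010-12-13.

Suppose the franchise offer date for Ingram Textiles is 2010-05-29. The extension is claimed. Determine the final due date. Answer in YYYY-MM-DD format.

2010-07-14

1 month after 2010-05-29 is June 2010; that month ends on 2010-06-30.
2010-06-30 (Wednesday) is already a business day.
Counting 10 further business days from 2010-06-30 reaches 2010-07-14.
2010-07-14 (Wednesday) is already a business day.
Deadline: 2010-07-14.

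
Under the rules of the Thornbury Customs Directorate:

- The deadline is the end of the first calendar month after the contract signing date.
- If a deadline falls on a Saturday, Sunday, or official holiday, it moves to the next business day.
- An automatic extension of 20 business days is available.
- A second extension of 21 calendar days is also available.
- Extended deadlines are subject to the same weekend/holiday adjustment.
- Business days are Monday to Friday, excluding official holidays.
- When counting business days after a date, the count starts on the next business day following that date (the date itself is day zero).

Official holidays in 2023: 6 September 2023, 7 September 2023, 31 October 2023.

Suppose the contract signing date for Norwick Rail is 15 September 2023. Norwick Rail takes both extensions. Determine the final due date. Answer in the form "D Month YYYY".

20 December 2023

The first month after 15 September 2023 is October 2023, whose last day is 31 October 2023.
31 October 2023 is a listed holiday, so it moves to the next business day, 1 November 2023 (Wednesday).
Counting 20 further business days from 1 November 2023 reaches 29 November 2023.
29 November 2023 is a Wednesday and not a listed holiday, so it stands.
Add the 21 calendar-day extension to 29 November 2023: 20 December 2023.
Since 20 December 2023 is a Wednesday and not a holiday, the date is unchanged.
Deadline: 20 December 2023.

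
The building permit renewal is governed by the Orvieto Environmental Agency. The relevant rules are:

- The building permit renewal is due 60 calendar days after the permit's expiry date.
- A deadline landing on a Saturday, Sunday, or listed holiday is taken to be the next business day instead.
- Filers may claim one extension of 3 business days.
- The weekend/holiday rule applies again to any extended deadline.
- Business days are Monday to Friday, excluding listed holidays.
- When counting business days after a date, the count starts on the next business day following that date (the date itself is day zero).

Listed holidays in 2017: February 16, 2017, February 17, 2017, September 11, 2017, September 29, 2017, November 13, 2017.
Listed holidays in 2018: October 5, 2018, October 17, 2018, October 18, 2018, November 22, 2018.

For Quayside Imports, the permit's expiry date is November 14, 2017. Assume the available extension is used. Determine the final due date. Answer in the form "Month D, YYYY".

60 calendar days after November 14, 2017 is January 13, 2018.
January 13, 2018 is a Saturday; the next business day is January 15, 2018 (Monday).
Applying the 3-business-day extension: 3 business days after January 15, 2018 is January 18, 2018.
January 18, 2018 is a Thursday and not a listed holiday, so it stands.
Deadline: January 18, 2018.

January 18, 2018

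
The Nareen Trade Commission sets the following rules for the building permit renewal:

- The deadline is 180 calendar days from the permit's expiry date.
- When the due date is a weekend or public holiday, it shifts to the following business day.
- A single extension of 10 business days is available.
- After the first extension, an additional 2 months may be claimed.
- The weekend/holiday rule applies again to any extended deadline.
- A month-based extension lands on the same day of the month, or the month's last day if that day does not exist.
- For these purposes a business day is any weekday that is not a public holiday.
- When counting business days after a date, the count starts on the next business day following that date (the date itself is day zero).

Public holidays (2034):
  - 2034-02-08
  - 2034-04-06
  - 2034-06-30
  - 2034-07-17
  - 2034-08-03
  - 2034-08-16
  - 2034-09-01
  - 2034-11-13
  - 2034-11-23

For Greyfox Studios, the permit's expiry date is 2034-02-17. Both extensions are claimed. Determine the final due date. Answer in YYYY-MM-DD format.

2034-10-31

Trigger date 2034-02-17 + 180 calendar days = 2034-08-16.
2034-08-16 falls on a listed holiday. Rolling to the next business day gives 2034-08-17, a Thursday.
Applying the 10-business-day extension: 10 business days after 2034-08-17 is 2034-08-31.
2034-08-31 is a Thursday and not a listed holiday, so it stands.
Applying the 2 months extension: 2 months after 2034-08-31 is 2034-10-31.
2034-10-31 is a Tuesday and not a listed holiday, so it stands.
The final due date is 2034-10-31.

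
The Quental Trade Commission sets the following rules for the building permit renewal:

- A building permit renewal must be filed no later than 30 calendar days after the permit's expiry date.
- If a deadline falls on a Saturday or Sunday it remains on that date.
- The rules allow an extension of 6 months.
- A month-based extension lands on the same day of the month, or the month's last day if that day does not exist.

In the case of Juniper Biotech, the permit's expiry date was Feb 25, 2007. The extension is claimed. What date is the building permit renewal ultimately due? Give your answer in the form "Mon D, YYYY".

Sep 27, 2007

Adding 30 calendar days to Feb 25, 2007 gives Mar 27, 2007.
No adjustment is made for weekends or holidays, so Mar 27, 2007 stands.
Add 6 months to Mar 27, 2007: Sep 27, 2007.
Sep 27, 2007 falls on a Thursday. The rules make no weekend/holiday allowance, so it remains Sep 27, 2007.
The final due date is Sep 27, 2007.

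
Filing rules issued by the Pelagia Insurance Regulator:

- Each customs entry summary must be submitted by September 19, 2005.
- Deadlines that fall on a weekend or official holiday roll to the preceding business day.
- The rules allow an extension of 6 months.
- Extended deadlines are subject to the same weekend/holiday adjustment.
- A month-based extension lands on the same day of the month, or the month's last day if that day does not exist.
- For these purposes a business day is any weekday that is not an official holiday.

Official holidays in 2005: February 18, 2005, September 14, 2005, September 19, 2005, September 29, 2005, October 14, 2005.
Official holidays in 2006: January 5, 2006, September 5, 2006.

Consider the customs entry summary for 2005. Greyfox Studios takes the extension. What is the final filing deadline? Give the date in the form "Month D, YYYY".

March 16, 2006

The stated deadline is September 19, 2005.
Because September 19, 2005 is a listed holiday, the deadline becomes September 16, 2005 (Friday).
The 6 months extension carries September 16, 2005 to March 16, 2006.
March 16, 2006 falls on a Thursday, which is a business day, so no adjustment is needed.
Deadline: March 16, 2006.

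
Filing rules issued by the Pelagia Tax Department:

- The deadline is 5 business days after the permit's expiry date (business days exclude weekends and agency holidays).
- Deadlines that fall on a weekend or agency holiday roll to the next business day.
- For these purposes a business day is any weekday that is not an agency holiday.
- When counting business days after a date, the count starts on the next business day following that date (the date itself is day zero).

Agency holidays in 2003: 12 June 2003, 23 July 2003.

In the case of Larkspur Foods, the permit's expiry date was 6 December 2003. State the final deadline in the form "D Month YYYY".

12 December 2003

5 business days after 6 December 2003, excluding weekends and holidays, is 12 December 2003.
12 December 2003 (Friday) is already a business day.
The final due date is 12 December 2003.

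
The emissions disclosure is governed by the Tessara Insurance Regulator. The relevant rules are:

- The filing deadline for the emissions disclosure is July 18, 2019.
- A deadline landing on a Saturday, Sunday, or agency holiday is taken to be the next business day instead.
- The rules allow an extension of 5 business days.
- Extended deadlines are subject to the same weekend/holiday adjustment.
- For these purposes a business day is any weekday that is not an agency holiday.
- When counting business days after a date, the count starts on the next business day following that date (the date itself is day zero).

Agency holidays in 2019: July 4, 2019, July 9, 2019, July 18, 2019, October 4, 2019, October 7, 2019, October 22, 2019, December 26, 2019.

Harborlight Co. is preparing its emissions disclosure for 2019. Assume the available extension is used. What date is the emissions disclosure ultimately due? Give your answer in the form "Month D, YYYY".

The statutory due date is July 18, 2019.
July 18, 2019 falls on a listed holiday. Rolling to the next business day gives July 19, 2019, a Friday.
Counting 5 further business days from July 19, 2019 reaches July 26, 2019.
July 26, 2019 (Friday) is already a business day.
The final due date is July 26, 2019.

July 26, 2019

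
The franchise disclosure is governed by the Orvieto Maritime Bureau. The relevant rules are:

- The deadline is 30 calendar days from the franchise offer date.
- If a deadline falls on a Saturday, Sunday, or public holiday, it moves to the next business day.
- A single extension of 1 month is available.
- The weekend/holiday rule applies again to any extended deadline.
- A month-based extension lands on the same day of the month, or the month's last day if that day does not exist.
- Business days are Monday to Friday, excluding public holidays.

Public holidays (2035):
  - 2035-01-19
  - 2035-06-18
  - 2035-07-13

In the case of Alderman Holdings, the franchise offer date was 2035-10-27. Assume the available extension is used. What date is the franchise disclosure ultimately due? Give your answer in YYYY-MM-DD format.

2035-12-26

Adding 30 calendar days to 2035-10-27 gives 2035-11-26.
2035-11-26 falls on a Monday, which is a business day, so no adjustment is needed.
The 1 month extension carries 2035-11-26 to 2035-12-26.
2035-12-26 is a Wednesday and not a listed holiday, so it stands.
So the filing is due 2035-12-26.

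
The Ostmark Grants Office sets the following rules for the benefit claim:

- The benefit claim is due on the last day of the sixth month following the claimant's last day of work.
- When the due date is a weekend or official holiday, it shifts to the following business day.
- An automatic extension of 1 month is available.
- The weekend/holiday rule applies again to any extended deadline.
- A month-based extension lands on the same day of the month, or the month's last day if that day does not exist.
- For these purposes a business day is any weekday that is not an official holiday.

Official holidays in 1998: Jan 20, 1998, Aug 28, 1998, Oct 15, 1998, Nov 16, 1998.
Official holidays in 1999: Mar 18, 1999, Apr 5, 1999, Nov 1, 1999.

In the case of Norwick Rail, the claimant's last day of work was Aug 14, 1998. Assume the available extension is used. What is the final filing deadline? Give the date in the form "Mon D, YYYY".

Apr 1, 1999

6 months after Aug 14, 1998 is February 1999; that month ends on Feb 28, 1999.
Feb 28, 1999 is a Sunday, so it moves to the next business day, Mar 1, 1999 (Monday).
Applying the 1 month extension: 1 month after Mar 1, 1999 is Apr 1, 1999.
Apr 1, 1999 falls on a Thursday, which is a business day, so no adjustment is needed.
The final due date is Apr 1, 1999.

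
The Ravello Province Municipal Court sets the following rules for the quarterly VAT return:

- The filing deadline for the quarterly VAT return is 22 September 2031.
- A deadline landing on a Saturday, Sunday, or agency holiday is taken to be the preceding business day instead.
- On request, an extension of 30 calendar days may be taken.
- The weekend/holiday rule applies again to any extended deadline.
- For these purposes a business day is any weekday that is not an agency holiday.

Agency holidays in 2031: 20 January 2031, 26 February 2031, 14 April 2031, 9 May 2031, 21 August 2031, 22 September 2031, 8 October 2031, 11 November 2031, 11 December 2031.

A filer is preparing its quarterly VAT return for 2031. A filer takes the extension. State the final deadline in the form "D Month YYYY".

The statutory due date is 22 September 2031.
22 September 2031 is a listed holiday, so it moves to the preceding business day, 19 September 2031 (Friday).
With the 30-day extension, 19 September 2031 becomes 19 October 2031.
Because 19 October 2031 is a Sunday, the deadline becomes 17 October 2031 (Friday).
The final due date is 17 October 2031.

17 October 2031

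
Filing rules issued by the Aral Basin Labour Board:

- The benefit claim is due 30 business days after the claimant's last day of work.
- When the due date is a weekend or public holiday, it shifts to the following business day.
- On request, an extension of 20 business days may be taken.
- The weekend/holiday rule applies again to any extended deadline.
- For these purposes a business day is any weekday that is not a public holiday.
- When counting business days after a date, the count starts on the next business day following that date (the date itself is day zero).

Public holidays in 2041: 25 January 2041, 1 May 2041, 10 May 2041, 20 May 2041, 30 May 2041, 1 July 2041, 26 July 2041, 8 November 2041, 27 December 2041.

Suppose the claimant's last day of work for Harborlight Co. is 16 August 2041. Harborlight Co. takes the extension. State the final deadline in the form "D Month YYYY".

25 October 2041

30 business days after 16 August 2041, excluding weekends and holidays, is 27 September 2041.
27 September 2041 falls on a Friday, which is a business day, so no adjustment is needed.
The 20-business-day extension runs from 27 September 2041 to 25 October 2041.
25 October 2041 (Friday) is already a business day.
Final deadline: 25 October 2041.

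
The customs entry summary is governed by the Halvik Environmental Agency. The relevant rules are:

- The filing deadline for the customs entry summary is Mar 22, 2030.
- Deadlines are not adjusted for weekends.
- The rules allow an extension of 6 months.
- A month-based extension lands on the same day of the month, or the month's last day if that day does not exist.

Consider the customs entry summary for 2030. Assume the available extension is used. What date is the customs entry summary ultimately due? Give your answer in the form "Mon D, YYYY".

Sep 22, 2030

Start from the fixed due date, Mar 22, 2030.
Mar 22, 2030 is a Friday; no weekend or holiday adjustment applies.
Applying the 6 months extension: 6 months after Mar 22, 2030 is Sep 22, 2030.
Sep 22, 2030 is a Sunday; no weekend or holiday adjustment applies.
The final due date is Sep 22, 2030.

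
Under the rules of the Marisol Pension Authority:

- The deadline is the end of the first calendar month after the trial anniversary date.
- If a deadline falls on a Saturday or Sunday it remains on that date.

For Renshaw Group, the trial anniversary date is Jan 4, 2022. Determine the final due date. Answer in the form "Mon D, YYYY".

1 month after Jan 4, 2022 falls in February 2022; the last day of that month is Feb 28, 2022.
Feb 28, 2022 falls on a Monday. The rules make no weekend/holiday allowance, so it remains Feb 28, 2022.
So the filing is due Feb 28, 2022.

Feb 28, 2022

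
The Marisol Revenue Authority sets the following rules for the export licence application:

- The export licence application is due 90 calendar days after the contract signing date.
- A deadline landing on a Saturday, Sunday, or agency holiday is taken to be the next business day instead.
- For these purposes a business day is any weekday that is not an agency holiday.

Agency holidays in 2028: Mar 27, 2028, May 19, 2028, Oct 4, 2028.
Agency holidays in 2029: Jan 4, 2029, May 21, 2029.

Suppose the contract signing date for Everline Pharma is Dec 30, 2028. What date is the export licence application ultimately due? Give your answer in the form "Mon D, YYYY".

Trigger date Dec 30, 2028 + 90 calendar days = Mar 30, 2029.
Since Mar 30, 2029 is a Friday and not a holiday, the date is unchanged.
The final due date is Mar 30, 2029.

Mar 30, 2029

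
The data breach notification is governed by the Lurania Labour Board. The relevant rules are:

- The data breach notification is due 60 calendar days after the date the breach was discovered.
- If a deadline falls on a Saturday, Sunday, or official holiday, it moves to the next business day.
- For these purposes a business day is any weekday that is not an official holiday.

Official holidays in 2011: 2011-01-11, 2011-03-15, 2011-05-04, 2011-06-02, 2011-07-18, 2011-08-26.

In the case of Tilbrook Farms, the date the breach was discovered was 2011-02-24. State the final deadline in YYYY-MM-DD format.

2011-04-25

Trigger date 2011-02-24 + 60 calendar days = 2011-04-25.
Since 2011-04-25 is a Monday and not a holiday, the date is unchanged.
Final deadline: 2011-04-25.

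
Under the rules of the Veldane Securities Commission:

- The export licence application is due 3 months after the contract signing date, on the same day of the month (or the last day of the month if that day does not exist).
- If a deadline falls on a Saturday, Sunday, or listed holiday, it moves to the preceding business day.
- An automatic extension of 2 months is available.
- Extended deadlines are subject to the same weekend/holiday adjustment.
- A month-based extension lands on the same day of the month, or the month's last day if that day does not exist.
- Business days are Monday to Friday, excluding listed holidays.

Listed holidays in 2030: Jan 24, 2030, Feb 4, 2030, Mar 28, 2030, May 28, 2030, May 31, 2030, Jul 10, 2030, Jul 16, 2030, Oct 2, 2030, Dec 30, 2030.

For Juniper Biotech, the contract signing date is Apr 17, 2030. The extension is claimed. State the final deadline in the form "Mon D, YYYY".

Sep 17, 2030

Moving 3 months forward from Apr 17, 2030 on the corresponding day gives Jul 17, 2030.
Jul 17, 2030 falls on a Wednesday, which is a business day, so no adjustment is needed.
The 2 months extension carries Jul 17, 2030 to Sep 17, 2030.
Sep 17, 2030 is a Tuesday and not a listed holiday, so it stands.
Deadline: Sep 17, 2030.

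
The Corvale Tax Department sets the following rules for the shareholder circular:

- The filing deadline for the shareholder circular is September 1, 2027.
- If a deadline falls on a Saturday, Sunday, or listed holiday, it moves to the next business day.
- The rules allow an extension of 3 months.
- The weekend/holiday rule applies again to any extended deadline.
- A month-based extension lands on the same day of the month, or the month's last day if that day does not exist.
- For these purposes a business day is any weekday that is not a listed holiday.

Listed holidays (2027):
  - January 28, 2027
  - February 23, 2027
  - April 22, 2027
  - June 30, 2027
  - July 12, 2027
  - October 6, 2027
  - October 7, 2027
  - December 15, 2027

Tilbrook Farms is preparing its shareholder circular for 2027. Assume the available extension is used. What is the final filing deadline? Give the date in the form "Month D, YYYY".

Start from the fixed due date, September 1, 2027.
September 1, 2027 (Wednesday) is already a business day.
The 3 months extension carries September 1, 2027 to December 1, 2027.
December 1, 2027 falls on a Wednesday, which is a business day, so no adjustment is needed.
Deadline: December 1, 2027.

December 1, 2027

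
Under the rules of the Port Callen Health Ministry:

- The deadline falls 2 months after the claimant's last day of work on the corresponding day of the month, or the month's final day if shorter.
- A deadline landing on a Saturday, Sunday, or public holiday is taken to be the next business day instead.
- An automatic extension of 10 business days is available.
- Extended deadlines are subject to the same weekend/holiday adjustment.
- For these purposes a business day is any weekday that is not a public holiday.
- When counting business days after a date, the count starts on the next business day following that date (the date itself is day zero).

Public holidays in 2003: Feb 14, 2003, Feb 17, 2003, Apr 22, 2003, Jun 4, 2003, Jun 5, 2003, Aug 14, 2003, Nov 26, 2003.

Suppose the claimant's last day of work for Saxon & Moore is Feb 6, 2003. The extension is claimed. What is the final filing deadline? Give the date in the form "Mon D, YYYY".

2 months from Feb 6, 2003 is Apr 6, 2003.
Apr 6, 2003 is a Sunday, so it moves to the next business day, Apr 7, 2003 (Monday).
The 10-business-day extension runs from Apr 7, 2003 to Apr 21, 2003.
Apr 21, 2003 (Monday) is already a business day.
The final due date is Apr 21, 2003.

Apr 21, 2003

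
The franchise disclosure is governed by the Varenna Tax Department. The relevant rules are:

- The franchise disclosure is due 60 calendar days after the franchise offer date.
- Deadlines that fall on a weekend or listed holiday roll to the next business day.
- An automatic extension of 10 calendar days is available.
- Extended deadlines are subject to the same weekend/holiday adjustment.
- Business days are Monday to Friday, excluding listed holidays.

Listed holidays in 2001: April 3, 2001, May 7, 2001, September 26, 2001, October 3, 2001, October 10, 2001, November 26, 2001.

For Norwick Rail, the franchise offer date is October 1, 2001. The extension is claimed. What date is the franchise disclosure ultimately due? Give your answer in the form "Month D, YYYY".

December 10, 2001

Adding 60 calendar days to October 1, 2001 gives November 30, 2001.
November 30, 2001 (Friday) is already a business day.
Applying the 10-calendar-day extension: November 30, 2001 + 10 days = December 10, 2001.
Since December 10, 2001 is a Monday and not a holiday, the date is unchanged.
The final due date is December 10, 2001.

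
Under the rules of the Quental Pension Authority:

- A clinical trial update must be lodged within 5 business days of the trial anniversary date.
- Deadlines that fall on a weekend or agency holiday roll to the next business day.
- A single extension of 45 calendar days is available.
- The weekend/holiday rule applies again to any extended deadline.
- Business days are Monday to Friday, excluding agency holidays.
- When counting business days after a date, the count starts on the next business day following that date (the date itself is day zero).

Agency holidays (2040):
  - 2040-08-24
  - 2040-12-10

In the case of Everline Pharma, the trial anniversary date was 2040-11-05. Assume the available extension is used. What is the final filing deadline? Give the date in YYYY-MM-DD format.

Starting the day after 2040-11-05 and counting 5 business days lands on 2040-11-12.
2040-11-12 is a Monday and not a listed holiday, so it stands.
Add the 45 calendar-day extension to 2040-11-12: 2040-12-27.
Since 2040-12-27 is a Thursday and not a holiday, the date is unchanged.
Final deadline: 2040-12-27.

2040-12-27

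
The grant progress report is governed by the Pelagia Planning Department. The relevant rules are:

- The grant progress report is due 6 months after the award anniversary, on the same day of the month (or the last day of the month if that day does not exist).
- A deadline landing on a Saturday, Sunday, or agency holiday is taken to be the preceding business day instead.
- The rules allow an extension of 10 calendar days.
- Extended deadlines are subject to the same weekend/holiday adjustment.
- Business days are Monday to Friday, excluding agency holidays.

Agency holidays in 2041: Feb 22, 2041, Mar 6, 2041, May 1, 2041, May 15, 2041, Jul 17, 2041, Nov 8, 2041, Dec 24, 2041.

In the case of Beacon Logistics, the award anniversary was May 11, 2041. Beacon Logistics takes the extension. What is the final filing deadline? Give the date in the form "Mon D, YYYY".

Nov 21, 2041

6 months from May 11, 2041 is Nov 11, 2041.
Nov 11, 2041 (Monday) is already a business day.
With the 10-day extension, Nov 11, 2041 becomes Nov 21, 2041.
Nov 21, 2041 falls on a Thursday, which is a business day, so no adjustment is needed.
So the filing is due Nov 21, 2041.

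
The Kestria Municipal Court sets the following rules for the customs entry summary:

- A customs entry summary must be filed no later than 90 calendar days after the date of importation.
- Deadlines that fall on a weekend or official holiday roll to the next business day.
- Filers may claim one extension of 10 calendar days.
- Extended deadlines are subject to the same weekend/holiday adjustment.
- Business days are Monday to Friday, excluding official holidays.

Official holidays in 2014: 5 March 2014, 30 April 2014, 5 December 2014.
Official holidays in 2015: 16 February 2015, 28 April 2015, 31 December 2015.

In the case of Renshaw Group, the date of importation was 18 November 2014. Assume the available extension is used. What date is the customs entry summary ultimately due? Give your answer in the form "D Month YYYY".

90 calendar days after 18 November 2014 is 16 February 2015.
16 February 2015 is a listed holiday, so it moves to the next business day, 17 February 2015 (Tuesday).
Applying the 10-calendar-day extension: 17 February 2015 + 10 days = 27 February 2015.
27 February 2015 (Friday) is already a business day.
So the filing is due 27 February 2015.

27 February 2015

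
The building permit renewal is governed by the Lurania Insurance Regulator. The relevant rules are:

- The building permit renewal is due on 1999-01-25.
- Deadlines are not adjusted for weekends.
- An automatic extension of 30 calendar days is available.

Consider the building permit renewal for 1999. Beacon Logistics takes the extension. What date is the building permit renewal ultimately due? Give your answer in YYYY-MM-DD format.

1999-02-24

Start from the fixed due date, 1999-01-25.
1999-01-25 falls on a Monday. The rules make no weekend/holiday allowance, so it remains 1999-01-25.
The 30-calendar-day extension moves the deadline from 1999-01-25 to 1999-02-24.
1999-02-24 is a Wednesday; no weekend or holiday adjustment applies.
The final due date is 1999-02-24.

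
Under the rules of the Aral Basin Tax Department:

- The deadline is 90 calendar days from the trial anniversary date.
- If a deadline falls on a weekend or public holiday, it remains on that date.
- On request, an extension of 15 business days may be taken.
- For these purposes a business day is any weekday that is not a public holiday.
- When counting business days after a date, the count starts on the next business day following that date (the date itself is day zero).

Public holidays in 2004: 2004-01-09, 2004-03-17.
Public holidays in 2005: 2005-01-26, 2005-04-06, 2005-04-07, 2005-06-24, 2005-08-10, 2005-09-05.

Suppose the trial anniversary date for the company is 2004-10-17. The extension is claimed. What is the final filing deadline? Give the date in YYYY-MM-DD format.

2005-02-07

Trigger date 2004-10-17 + 90 calendar days = 2005-01-15.
2005-01-15 is a Saturday; no weekend or holiday adjustment applies.
The 15-business-day extension runs from 2005-01-15 to 2005-02-07.
2005-02-07 falls on a Monday. The rules make no weekend/holiday allowance, so it remains 2005-02-07.
The final due date is 2005-02-07.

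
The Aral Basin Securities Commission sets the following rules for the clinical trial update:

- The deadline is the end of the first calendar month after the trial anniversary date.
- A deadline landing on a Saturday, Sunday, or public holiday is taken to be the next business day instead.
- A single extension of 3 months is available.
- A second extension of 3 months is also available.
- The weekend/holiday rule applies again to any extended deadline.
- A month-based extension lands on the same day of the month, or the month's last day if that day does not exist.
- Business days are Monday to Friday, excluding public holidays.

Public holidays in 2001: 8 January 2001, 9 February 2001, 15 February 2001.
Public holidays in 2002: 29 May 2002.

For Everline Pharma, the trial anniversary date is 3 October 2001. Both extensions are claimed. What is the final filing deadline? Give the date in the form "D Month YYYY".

1 month after 3 October 2001 falls in November 2001; the last day of that month is 30 November 2001.
30 November 2001 is a Friday and not a listed holiday, so it stands.
Applying the 3 months extension: 3 months after 30 November 2001 is 28 February 2002 (day 30 does not exist in February, so the month's last day is used).
28 February 2002 falls on a Thursday, which is a business day, so no adjustment is needed.
Applying the 3 months extension: 3 months after 28 February 2002 is 28 May 2002.
Since 28 May 2002 is a Tuesday and not a holiday, the date is unchanged.
Final deadline: 28 May 2002.

28 May 2002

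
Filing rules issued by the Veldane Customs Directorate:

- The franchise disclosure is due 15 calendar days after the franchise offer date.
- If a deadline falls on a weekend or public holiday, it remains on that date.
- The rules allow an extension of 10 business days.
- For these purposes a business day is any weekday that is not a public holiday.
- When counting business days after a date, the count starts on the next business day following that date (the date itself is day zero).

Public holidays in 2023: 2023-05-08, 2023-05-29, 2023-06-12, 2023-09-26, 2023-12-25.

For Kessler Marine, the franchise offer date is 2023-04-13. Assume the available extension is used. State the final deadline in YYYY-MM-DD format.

2023-05-15

From 2023-04-13, 15 calendar days later is 2023-04-28.
2023-04-28 falls on a Friday. The rules make no weekend/holiday allowance, so it remains 2023-04-28.
Applying the 10-business-day extension: 10 business days after 2023-04-28 is 2023-05-15.
2023-05-15 is a Monday; no weekend or holiday adjustment applies.
So the filing is due 2023-05-15.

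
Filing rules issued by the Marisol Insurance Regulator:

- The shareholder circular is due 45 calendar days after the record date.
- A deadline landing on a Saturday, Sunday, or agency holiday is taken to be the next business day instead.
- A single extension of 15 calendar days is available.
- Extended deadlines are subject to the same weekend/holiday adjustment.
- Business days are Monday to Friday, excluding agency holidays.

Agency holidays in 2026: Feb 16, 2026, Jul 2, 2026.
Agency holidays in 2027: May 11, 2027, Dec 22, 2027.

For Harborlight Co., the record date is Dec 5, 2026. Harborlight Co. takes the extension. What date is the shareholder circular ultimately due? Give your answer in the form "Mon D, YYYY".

Feb 3, 2027

From Dec 5, 2026, 45 calendar days later is Jan 19, 2027.
Jan 19, 2027 falls on a Tuesday, which is a business day, so no adjustment is needed.
Applying the 15-calendar-day extension: Jan 19, 2027 + 15 days = Feb 3, 2027.
Feb 3, 2027 (Wednesday) is already a business day.
Final deadline: Feb 3, 2027.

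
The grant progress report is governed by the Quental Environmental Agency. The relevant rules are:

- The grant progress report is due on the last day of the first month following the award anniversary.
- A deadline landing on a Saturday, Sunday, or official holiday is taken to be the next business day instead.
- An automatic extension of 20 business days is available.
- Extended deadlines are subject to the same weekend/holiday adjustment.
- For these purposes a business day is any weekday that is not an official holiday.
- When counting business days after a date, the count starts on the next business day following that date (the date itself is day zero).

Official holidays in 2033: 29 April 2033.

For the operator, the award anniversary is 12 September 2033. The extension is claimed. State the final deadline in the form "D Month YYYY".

The first month after 12 September 2033 is October 2033, whose last day is 31 October 2033.
31 October 2033 is a Monday and not a listed holiday, so it stands.
Applying the 20-business-day extension: 20 business days after 31 October 2033 is 28 November 2033.
28 November 2033 (Monday) is already a business day.
Deadline: 28 November 2033.

28 November 2033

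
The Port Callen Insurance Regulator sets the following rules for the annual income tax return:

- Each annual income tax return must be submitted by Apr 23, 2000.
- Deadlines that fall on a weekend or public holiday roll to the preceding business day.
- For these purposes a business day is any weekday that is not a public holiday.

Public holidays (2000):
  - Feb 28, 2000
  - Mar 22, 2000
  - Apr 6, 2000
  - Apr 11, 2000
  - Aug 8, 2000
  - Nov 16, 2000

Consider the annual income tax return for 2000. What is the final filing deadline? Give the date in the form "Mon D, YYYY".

Apr 21, 2000

The statutory due date is Apr 23, 2000.
Apr 23, 2000 is a Sunday, so it moves to the preceding business day, Apr 21, 2000 (Friday).
Deadline: Apr 21, 2000.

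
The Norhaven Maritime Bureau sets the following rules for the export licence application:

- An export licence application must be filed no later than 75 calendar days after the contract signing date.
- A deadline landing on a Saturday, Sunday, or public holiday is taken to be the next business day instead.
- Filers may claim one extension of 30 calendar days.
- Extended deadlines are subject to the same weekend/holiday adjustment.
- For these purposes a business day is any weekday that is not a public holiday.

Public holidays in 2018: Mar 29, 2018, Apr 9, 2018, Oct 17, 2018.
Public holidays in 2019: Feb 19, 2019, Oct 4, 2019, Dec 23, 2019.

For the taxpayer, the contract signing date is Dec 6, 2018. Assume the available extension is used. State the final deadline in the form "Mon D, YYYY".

Mar 22, 2019

75 calendar days after Dec 6, 2018 is Feb 19, 2019.
Because Feb 19, 2019 is a listed holiday, the deadline becomes Feb 20, 2019 (Wednesday).
With the 30-day extension, Feb 20, 2019 becomes Mar 22, 2019.
Mar 22, 2019 is a Friday and not a listed holiday, so it stands.
Final deadline: Mar 22, 2019.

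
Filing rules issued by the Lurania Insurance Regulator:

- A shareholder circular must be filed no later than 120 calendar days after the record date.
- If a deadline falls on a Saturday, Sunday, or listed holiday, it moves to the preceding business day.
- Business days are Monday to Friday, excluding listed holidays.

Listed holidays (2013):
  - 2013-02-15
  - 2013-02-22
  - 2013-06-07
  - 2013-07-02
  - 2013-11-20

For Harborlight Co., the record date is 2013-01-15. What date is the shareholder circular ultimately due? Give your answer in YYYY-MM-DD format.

2013-05-15

Adding 120 calendar days to 2013-01-15 gives 2013-05-15.
Since 2013-05-15 is a Wednesday and not a holiday, the date is unchanged.
So the filing is due 2013-05-15.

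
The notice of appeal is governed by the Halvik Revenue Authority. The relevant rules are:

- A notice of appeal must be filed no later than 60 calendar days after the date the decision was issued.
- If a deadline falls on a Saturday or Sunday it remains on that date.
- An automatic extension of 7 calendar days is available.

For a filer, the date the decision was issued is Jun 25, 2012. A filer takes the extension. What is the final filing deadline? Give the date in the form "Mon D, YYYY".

Aug 31, 2012

From Jun 25, 2012, 60 calendar days later is Aug 24, 2012.
Aug 24, 2012 falls on a Friday. The rules make no weekend/holiday allowance, so it remains Aug 24, 2012.
Add the 7 calendar-day extension to Aug 24, 2012: Aug 31, 2012.
Aug 31, 2012 is a Friday; no weekend or holiday adjustment applies.
The final due date is Aug 31, 2012.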